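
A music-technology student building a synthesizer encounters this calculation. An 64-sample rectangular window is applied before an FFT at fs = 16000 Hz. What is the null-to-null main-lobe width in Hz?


Main lobe width for a rectangular window:
Width = 2 * fs / N
      = 2 * 16000 / 64
      = 32000 / 64
      = 500.0 Hz

500.0 Hz


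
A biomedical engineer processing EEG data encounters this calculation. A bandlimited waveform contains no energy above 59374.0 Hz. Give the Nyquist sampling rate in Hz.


The Nyquist rate is twice the maximum frequency component.
fs_min = 2 * fmax
      = 2 * 59374.0
      = 118748.0 Hz

118748.0


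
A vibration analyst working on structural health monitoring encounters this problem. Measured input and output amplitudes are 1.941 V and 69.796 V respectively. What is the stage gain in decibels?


Voltage gain in dB:
G = 20 * log10(Vout / Vin)
  = 20 * log10(69.796 / 1.941)
  = 20 * log10(35.958784)
  = 20 * 1.555805
  = 31.12 dB

31.12 dB


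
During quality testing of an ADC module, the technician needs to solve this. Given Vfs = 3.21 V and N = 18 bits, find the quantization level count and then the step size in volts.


Step 1 — number of quantization levels:
L = 2^N = 2^18 = 262144

Step 2 — LSB step size:
delta = Vfs / L
      = 3.21 / 262144
      = 1.225e-05 V

Levels = 262144; step size = 1.225e-05 V


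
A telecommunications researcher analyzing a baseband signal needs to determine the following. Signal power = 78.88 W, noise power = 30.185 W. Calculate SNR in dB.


SNR in decibels:
SNR = 10 * log10(Ps / Pn)
    = 10 * log10(78.88 / 30.185)
    = 10 * log10(2.6132)
    = 10 * 0.4172
    = 4.17 dB

4.17 dB


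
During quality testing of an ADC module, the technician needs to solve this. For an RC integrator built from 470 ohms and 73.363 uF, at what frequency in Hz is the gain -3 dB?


Cutoff frequency of a first-order RC filter:
fc = 1 / (2 * pi * R * C)
C = 73.363 uF = 7.3363e-05 F
fc = 1 / (2 * pi * 470 * 7.3363e-05)
   = 1 / 0.21664806213459
   = 4.615781 Hz

4.615781 Hz


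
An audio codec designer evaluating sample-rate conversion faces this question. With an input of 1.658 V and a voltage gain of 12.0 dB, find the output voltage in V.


Output voltage from dB gain:
V_out = V_in * 10^(gain_dB / 20)
      = 1.658 * 10^(12.0 / 20)
      = 1.658 * 3.981072
      = 6.6006 V

6.6006 V


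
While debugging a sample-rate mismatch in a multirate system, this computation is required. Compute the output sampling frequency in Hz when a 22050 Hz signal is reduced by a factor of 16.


Decimation reduces the sample rate:
fs_out = fs_in / M
       = 22050 / 16
       = 1378.125 Hz

1378.125 Hz


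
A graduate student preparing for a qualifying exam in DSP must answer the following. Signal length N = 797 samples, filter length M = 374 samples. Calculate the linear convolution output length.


Linear convolution output length:
L = N + M - 1
  = 797 + 374 - 1
  = 1170 samples

1170


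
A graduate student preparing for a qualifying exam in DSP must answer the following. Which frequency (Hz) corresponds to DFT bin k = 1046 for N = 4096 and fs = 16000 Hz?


Frequency of DFT bin k:
f_k = k * fs / N
    = 1046 * 16000 / 4096
    = 16736000 / 4096
    = 4085.938 Hz

4085.938 Hz


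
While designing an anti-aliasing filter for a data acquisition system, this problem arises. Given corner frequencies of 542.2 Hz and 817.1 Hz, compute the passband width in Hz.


Bandwidth is the difference of -3dB frequencies:
BW = f_high - f_low
   = 817.1 - 542.2
   = 274.9 Hz

274.9 Hz


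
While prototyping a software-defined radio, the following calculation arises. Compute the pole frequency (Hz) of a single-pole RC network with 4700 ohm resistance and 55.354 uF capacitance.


Cutoff frequency of a first-order RC filter:
fc = 1 / (2 * pi * R * C)
C = 55.354 uF = 5.5354e-05 F
fc = 1 / (2 * pi * 4700 * 5.5354e-05)
   = 1 / 1.63465736562
   = 0.611749 Hz

0.611749 Hz


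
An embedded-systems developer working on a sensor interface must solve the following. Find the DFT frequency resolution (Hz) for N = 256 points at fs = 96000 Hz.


DFT frequency resolution:
df = fs / N
   = 96000 / 256
   = 375.0 Hz

375.0 Hz


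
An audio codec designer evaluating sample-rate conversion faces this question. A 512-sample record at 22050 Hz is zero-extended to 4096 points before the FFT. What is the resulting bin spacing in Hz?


Frequency resolution after zero-padding:
N_padded = 512 * 8 = 4096
df = fs / N_padded
   = 22050 / 4096
   = 5.3833 Hz

5.3833 Hz


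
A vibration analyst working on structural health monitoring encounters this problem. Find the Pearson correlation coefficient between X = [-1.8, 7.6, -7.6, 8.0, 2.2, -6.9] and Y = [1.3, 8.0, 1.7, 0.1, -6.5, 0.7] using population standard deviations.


Pearson correlation coefficient (population):
r = cov(X,Y) / (std(X) * std(Y))
Mean X = 0.25, Mean Y = 0.8833
Cov(X,Y) = 4.314167
Std(X) = 6.25613, Std(Y) = 4.216008
r = 0.1636

0.1636


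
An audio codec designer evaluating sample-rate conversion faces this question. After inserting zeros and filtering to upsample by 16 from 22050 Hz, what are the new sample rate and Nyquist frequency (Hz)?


Step 1 — output sample rate after interpolation by L:
fs_out = L * fs_in = 16 * 22050 = 352800 Hz

Step 2 — Nyquist frequency of the output stream:
f_Nyq = fs_out / 2 = 352800 / 2 = 176400.0 Hz

fs_out = 352800 Hz; f_Nyquist = 176400.0 Hz


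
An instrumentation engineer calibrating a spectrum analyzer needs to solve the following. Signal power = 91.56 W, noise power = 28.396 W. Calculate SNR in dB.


SNR in decibels:
SNR = 10 * log10(Ps / Pn)
    = 10 * log10(91.56 / 28.396)
    = 10 * log10(3.2244)
    = 10 * 0.5084
    = 5.08 dB

5.08 dB


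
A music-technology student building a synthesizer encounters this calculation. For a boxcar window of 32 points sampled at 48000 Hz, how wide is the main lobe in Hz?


Main lobe width for a rectangular window:
Width = 2 * fs / N
      = 2 * 48000 / 32
      = 96000 / 32
      = 3000.0 Hz

3000.0 Hz


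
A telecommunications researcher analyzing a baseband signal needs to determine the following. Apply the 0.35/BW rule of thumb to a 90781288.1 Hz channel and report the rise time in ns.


Rise time from bandwidth relationship:
tr = 0.35 / BW
   = 0.35 / 90781288.1
   = 3.855420069e-09 s
   = 3.8554 ns

3.8554 ns


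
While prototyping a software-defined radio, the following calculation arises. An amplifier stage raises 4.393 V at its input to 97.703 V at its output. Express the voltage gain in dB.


Voltage gain in dB:
G = 20 * log10(Vout / Vin)
  = 20 * log10(97.703 / 4.393)
  = 20 * log10(22.24061)
  = 20 * 1.347147
  = 26.94 dB

26.94 dB


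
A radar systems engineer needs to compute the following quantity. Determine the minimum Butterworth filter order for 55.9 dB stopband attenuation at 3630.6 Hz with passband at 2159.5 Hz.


Butterworth filter order formula:
n = log10(10^(A/10) - 1) / (2 * log10(f_stop/f_pass))
10^(55.9/10) - 1 = 389044.145
f_stop/f_pass = 3630.6 / 2159.5 = 1.6812
n = 12.3878 -> ceil = 13

13


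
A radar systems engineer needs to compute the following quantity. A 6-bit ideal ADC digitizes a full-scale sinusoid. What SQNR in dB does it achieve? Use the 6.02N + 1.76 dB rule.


Theoretical SNR for a full-scale sinusoid:
SNR = 6.02 * N + 1.76
    = 6.02 * 6 + 1.76
    = 36.12 + 1.76
    = 37.88 dB

37.88 dB


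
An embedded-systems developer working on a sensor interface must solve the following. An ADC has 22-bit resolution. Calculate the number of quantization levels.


Number of quantization levels = 2^N
= 2^22
= 4194304

4194304


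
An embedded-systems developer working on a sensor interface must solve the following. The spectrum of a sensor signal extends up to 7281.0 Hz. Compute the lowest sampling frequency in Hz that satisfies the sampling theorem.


The Nyquist rate is twice the maximum frequency component.
fs_min = 2 * fmax
      = 2 * 7281.0
      = 14562.0 Hz

14562.0


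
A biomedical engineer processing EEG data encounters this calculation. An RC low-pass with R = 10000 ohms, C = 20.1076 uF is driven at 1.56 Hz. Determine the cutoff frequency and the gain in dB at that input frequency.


Step 1 — cutoff frequency:
fc = 1 / (2*pi*R*C)
C = 20.1076 uF = 2.01076e-05 F
fc = 1 / (2*pi*10000*2.01076e-05)
   = 0.791516 Hz

Step 2 — magnitude at f = 1.56 Hz:
|H(f)| = 1 / sqrt(1 + (f/fc)^2)
f/fc = 1.56 / 0.791516 = 1.970901
|H| = 1 / sqrt(1 + 3.884451) = 0.4524724
|H|_dB = 20*log10(0.4524724) = -6.89 dB

fc = 0.791516 Hz; |H(1.56 Hz)| = -6.89 dB


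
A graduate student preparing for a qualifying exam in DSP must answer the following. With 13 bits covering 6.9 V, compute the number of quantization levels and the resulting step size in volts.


Step 1 — number of quantization levels:
L = 2^N = 2^13 = 8192

Step 2 — LSB step size:
delta = Vfs / L
      = 6.9 / 8192
      = 0.00084229 V

Levels = 8192; step size = 0.00084229 V


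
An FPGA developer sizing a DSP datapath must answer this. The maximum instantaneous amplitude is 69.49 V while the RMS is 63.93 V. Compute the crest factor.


Crest factor is the ratio of peak to RMS:
CF = V_peak / V_rms
   = 69.49 / 63.93
   = 1.087

1.087


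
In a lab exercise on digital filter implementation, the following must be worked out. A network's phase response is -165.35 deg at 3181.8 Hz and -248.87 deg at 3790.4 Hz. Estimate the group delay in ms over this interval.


Group delay from phase difference:
tau = -d(phi)/d(omega)
d(phi) = -83.52 deg = -1.457699 rad
d(omega) = 2*pi*(3790.4 - 3181.8) = 3823.9466 rad/s
tau = -(-1.457699) / 3823.9466
    = 0.3812 ms

0.3812 ms


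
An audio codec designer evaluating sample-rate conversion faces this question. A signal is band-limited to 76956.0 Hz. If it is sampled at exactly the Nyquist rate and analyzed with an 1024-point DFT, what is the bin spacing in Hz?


Step 1 — Nyquist sampling rate:
fs = 2 * fmax = 2 * 76956.0 = 153912.0 Hz

Step 2 — DFT bin spacing:
df = fs / N = 153912.0 / 1024 = 150.3047 Hz

150.3047 Hz


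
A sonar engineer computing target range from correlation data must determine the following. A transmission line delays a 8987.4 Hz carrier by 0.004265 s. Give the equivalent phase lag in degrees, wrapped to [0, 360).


Phase shift from frequency and time delay:
phi = 360 * f * t_delay
    = 360 * 8987.4 * 0.004265
    = 13799.25 degrees
    mod 360 = 119.25 degrees

119.25 degrees


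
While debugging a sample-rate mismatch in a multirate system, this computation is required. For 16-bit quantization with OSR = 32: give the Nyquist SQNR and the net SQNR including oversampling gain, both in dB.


Step 1 — baseline SQNR at Nyquist:
SQNR_base = 6.02*N + 1.76
          = 6.02*16 + 1.76
          = 98.08 dB

Step 2 — oversampling processing gain:
G = 10*log10(OSR) = 10*log10(32) = 15.05 dB

Step 3 — total:
SQNR_total = 98.08 + 15.05 = 113.13 dB

Base SQNR = 98.08 dB; oversampled SQNR = 113.13 dB


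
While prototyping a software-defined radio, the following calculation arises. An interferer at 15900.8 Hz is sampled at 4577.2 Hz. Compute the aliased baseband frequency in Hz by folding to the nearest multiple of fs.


Compute the nearest integer multiple of fs to the signal:
n = round(15900.8 / 4577.2) = 3
f_alias = |15900.8 - 3 * 4577.2|
        = |15900.8 - 13731.6|
        = 2169.2 Hz

2169.2


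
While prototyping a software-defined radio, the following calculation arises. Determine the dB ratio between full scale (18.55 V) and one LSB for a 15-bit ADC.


Dynamic range from full-scale to LSB:
V_min = V_max / 2^bits = 18.55 / 2^15
DR = 20 * log10(V_max / V_min)
   = 20 * log10(2^15)
   = 20 * 15 * log10(2)
   = 90.31 dB

90.31 dB


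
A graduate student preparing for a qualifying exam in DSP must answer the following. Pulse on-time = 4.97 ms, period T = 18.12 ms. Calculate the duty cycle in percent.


Duty cycle as a percentage:
DC = (t_on / T) * 100
   = (4.97 / 18.12) * 100
   = 0.274283 * 100
   = 27.43 %

27.43 %


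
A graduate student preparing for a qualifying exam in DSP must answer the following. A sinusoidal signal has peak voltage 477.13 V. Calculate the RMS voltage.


RMS voltage for a sinusoidal waveform:
V_rms = V_peak / sqrt(2)
      = 477.13 / 1.414214
      = 337.382 V

337.382 V


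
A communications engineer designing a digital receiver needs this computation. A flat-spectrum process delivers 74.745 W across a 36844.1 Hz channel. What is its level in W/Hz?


Power spectral density:
PSD = P / BW
    = 74.745 / 36844.1
    = 0.00202868 W/Hz

0.00202868 W/Hz


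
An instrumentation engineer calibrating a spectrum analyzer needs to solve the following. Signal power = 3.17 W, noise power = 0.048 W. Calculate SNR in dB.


SNR in decibels:
SNR = 10 * log10(Ps / Pn)
    = 10 * log10(3.17 / 0.048)
    = 10 * log10(66.0417)
    = 10 * 1.8198
    = 18.2 dB

18.2 dB


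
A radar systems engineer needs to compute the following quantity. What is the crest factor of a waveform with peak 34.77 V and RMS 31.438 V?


Crest factor is the ratio of peak to RMS:
CF = V_peak / V_rms
   = 34.77 / 31.438
   = 1.106

1.106


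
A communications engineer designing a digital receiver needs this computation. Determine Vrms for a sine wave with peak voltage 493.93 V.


RMS voltage for a sinusoidal waveform:
V_rms = V_peak / sqrt(2)
      = 493.93 / 1.414214
      = 349.261 V

349.261 V


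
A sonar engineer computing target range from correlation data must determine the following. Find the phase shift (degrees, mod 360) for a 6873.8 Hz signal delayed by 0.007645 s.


Phase shift from frequency and time delay:
phi = 360 * f * t_delay
    = 360 * 6873.8 * 0.007645
    = 18918.07 degrees
    mod 360 = 198.07 degrees

198.07 degrees


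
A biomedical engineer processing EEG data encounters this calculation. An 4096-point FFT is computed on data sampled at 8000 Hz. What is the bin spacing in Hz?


DFT frequency resolution:
df = fs / N
   = 8000 / 4096
   = 1.9531 Hz

1.9531 Hz


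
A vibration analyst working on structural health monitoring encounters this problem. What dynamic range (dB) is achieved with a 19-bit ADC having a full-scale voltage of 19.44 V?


Dynamic range from full-scale to LSB:
V_min = V_max / 2^bits = 19.44 / 2^19
DR = 20 * log10(V_max / V_min)
   = 20 * log10(2^19)
   = 20 * 19 * log10(2)
   = 114.39 dB

114.39 dB


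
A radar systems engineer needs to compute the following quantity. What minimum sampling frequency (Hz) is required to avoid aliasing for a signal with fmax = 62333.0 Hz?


The Nyquist rate is twice the maximum frequency component.
fs_min = 2 * fmax
      = 2 * 62333.0
      = 124666.0 Hz

124666.0


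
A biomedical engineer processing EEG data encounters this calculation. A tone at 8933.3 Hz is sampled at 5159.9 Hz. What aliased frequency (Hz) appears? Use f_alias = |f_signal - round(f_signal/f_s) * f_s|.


Compute the nearest integer multiple of fs to the signal:
n = round(8933.3 / 5159.9) = 2
f_alias = |8933.3 - 2 * 5159.9|
        = |8933.3 - 10319.8|
        = 1386.5 Hz

1386.5


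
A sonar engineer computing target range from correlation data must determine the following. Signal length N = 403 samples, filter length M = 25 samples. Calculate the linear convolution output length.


Linear convolution output length:
L = N + M - 1
  = 403 + 25 - 1
  = 427 samples

427


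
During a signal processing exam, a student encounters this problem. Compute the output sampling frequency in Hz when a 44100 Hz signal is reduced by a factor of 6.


Decimation reduces the sample rate:
fs_out = fs_in / M
       = 44100 / 6
       = 7350.0 Hz

7350.0 Hz


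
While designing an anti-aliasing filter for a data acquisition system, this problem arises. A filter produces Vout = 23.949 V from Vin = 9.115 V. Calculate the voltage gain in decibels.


Voltage gain in dB:
G = 20 * log10(Vout / Vin)
  = 20 * log10(23.949 / 9.115)
  = 20 * log10(2.627427)
  = 20 * 0.419531
  = 8.39 dB

8.39 dB


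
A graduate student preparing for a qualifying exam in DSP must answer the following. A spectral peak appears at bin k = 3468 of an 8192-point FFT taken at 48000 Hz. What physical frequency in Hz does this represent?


Frequency of DFT bin k:
f_k = k * fs / N
    = 3468 * 48000 / 8192
    = 166464000 / 8192
    = 20320.312 Hz

20320.312 Hz


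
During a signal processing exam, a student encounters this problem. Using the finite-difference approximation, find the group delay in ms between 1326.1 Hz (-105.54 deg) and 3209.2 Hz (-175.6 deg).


Group delay from phase difference:
tau = -d(phi)/d(omega)
d(phi) = -70.06 deg = -1.222778 rad
d(omega) = 2*pi*(3209.2 - 1326.1) = 11831.8663 rad/s
tau = -(-1.222778) / 11831.8663
    = 0.1033 ms

0.1033 ms


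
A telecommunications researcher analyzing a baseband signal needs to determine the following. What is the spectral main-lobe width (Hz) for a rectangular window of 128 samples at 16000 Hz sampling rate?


Main lobe width for a rectangular window:
Width = 2 * fs / N
      = 2 * 16000 / 128
      = 32000 / 128
      = 250.0 Hz

250.0 Hz


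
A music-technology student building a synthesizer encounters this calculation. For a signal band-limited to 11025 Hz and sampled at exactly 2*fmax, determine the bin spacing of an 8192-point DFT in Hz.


Step 1 — Nyquist sampling rate:
fs = 2 * fmax = 2 * 11025 = 22050 Hz

Step 2 — DFT bin spacing:
df = fs / N = 22050 / 8192 = 2.6917 Hz

2.6917 Hz


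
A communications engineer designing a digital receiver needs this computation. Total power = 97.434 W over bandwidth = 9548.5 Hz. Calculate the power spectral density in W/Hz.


Power spectral density:
PSD = P / BW
    = 97.434 / 9548.5
    = 0.01020412 W/Hz

0.01020412 W/Hz


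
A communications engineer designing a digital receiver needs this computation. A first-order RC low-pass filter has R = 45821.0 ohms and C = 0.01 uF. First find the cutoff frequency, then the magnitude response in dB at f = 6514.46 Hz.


Step 1 — cutoff frequency:
fc = 1 / (2*pi*R*C)
C = 0.01 uF = 1e-08 F
fc = 1 / (2*pi*45821.0*1e-08)
   = 347.341 Hz

Step 2 — magnitude at f = 6514.46 Hz:
|H(f)| = 1 / sqrt(1 + (f/fc)^2)
f/fc = 6514.46 / 347.341 = 18.755229
|H| = 1 / sqrt(1 + 351.758615) = 0.0532428
|H|_dB = 20*log10(0.0532428) = -25.47 dB

fc = 347.341 Hz; |H(6514.46 Hz)| = -25.47 dB


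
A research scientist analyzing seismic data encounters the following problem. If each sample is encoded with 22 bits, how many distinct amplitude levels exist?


Number of quantization levels = 2^N
= 2^22
= 4194304

4194304


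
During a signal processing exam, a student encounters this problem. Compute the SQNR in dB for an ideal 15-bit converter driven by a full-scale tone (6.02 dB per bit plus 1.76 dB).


Theoretical SNR for a full-scale sinusoid:
SNR = 6.02 * N + 1.76
    = 6.02 * 15 + 1.76
    = 90.3 + 1.76
    = 92.06 dB

92.06 dB


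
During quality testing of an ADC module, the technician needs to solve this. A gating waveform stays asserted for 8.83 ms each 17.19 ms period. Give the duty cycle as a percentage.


Duty cycle as a percentage:
DC = (t_on / T) * 100
   = (8.83 / 17.19) * 100
   = 0.513671 * 100
   = 51.37 %

51.37 %


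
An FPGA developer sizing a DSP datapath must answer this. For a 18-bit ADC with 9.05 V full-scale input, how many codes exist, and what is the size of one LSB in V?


Step 1 — number of quantization levels:
L = 2^N = 2^18 = 262144

Step 2 — LSB step size:
delta = Vfs / L
      = 9.05 / 262144
      = 3.452e-05 V

Levels = 262144; step size = 3.452e-05 V


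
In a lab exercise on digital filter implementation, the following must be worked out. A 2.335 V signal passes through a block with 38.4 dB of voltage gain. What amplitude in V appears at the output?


Output voltage from dB gain:
V_out = V_in * 10^(gain_dB / 20)
      = 2.335 * 10^(38.4 / 20)
      = 2.335 * 83.176377
      = 194.2168 V

194.2168 V


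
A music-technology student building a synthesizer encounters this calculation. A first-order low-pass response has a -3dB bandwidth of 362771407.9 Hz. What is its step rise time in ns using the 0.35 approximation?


Rise time from bandwidth relationship:
tr = 0.35 / BW
   = 0.35 / 362771407.9
   = 9.647948884e-10 s
   = 0.9648 ns

0.9648 ns


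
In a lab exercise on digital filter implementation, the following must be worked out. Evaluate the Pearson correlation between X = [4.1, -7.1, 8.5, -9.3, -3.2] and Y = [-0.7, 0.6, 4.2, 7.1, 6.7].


Pearson correlation coefficient (population):
r = cov(X,Y) / (std(X) * std(Y))
Mean X = -1.4, Mean Y = 3.58
Cov(X,Y) = -6.768
Std(X) = 6.729042, Std(Y) = 3.15303
r = -0.319

-0.319


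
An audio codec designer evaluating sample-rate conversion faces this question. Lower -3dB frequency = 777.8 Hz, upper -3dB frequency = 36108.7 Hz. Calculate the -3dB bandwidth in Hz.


Bandwidth is the difference of -3dB frequencies:
BW = f_high - f_low
   = 36108.7 - 777.8
   = 35330.9 Hz

35330.9 Hz


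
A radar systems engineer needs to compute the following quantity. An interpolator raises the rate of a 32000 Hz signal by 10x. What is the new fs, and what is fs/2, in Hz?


Step 1 — output sample rate after interpolation by L:
fs_out = L * fs_in = 10 * 32000 = 320000 Hz

Step 2 — Nyquist frequency of the output stream:
f_Nyq = fs_out / 2 = 320000 / 2 = 160000.0 Hz

fs_out = 320000 Hz; f_Nyquist = 160000.0 Hz


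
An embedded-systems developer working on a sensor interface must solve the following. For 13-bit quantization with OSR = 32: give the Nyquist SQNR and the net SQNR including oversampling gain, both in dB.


Step 1 — baseline SQNR at Nyquist:
SQNR_base = 6.02*N + 1.76
          = 6.02*13 + 1.76
          = 80.02 dB

Step 2 — oversampling processing gain:
G = 10*log10(OSR) = 10*log10(32) = 15.05 dB

Step 3 — total:
SQNR_total = 80.02 + 15.05 = 95.07 dB

Base SQNR = 80.02 dB; oversampled SQNR = 95.07 dB


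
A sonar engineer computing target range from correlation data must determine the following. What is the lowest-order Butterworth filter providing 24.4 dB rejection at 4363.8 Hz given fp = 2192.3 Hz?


Butterworth filter order formula:
n = log10(10^(A/10) - 1) / (2 * log10(f_stop/f_pass))
10^(24.4/10) - 1 = 274.4229
f_stop/f_pass = 4363.8 / 2192.3 = 1.9905
n = 4.0781 -> ceil = 5

5


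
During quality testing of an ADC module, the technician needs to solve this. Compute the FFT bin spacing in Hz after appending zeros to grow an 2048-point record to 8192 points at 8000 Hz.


Frequency resolution after zero-padding:
N_padded = 2048 * 4 = 8192
df = fs / N_padded
   = 8000 / 8192
   = 0.9766 Hz

0.9766 Hz


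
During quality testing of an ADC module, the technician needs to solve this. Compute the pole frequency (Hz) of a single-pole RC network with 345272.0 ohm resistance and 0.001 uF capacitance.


Cutoff frequency of a first-order RC filter:
fc = 1 / (2 * pi * R * C)
C = 0.001 uF = 1e-09 F
fc = 1 / (2 * pi * 345272.0 * 1e-09)
   = 1 / 0.0021694079573805
   = 460.955256 Hz

460.955256 Hz


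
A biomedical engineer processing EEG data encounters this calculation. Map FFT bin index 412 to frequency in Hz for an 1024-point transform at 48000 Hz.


Frequency of DFT bin k:
f_k = k * fs / N
    = 412 * 48000 / 1024
    = 19776000 / 1024
    = 19312.5 Hz

19312.5 Hz


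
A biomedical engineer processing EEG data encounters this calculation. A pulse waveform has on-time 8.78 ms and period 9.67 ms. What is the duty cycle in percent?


Duty cycle as a percentage:
DC = (t_on / T) * 100
   = (8.78 / 9.67) * 100
   = 0.907963 * 100
   = 90.8 %

90.8 %


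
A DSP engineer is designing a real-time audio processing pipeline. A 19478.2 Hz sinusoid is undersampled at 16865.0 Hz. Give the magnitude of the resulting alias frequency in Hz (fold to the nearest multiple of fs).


Compute the nearest integer multiple of fs to the signal:
n = round(19478.2 / 16865.0) = 1
f_alias = |19478.2 - 1 * 16865.0|
        = |19478.2 - 16865.0|
        = 2613.2 Hz

2613.2


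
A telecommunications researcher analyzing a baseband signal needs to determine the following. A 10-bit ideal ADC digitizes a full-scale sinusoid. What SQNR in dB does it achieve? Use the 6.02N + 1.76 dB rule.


Theoretical SNR for a full-scale sinusoid:
SNR = 6.02 * N + 1.76
    = 6.02 * 10 + 1.76
    = 60.2 + 1.76
    = 61.96 dB

61.96 dB


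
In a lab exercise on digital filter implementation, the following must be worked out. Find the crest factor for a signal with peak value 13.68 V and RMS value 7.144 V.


Crest factor is the ratio of peak to RMS:
CF = V_peak / V_rms
   = 13.68 / 7.144
   = 1.9149

1.9149


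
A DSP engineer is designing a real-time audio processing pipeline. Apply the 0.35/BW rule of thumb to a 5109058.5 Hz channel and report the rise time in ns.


Rise time from bandwidth relationship:
tr = 0.35 / BW
   = 0.35 / 5109058.5
   = 6.850577264e-08 s
   = 68.5058 ns

68.5058 ns


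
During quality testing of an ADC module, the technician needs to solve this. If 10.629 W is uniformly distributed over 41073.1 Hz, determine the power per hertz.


Power spectral density:
PSD = P / BW
    = 10.629 / 41073.1
    = 0.00025878 W/Hz

0.00025878 W/Hz


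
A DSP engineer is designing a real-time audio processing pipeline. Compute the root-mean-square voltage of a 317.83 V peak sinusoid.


RMS voltage for a sinusoidal waveform:
V_rms = V_peak / sqrt(2)
      = 317.83 / 1.414214
      = 224.74 V

224.74 V


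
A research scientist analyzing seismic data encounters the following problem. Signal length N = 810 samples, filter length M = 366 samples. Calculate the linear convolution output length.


Linear convolution output length:
L = N + M - 1
  = 810 + 366 - 1
  = 1175 samples

1175


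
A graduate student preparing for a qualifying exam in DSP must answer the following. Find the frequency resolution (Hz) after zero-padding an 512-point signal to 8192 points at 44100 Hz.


Frequency resolution after zero-padding:
N_padded = 512 * 16 = 8192
df = fs / N_padded
   = 44100 / 8192
   = 5.3833 Hz

5.3833 Hz


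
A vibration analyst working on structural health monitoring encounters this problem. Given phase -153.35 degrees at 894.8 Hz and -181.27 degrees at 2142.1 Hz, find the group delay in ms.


Group delay from phase difference:
tau = -d(phi)/d(omega)
d(phi) = -27.92 deg = -0.487296 rad
d(omega) = 2*pi*(2142.1 - 894.8) = 7837.017 rad/s
tau = -(-0.487296) / 7837.017
    = 0.0622 ms

0.0622 ms


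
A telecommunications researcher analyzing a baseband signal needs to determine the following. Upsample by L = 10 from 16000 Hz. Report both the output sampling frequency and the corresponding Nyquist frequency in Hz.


Step 1 — output sample rate after interpolation by L:
fs_out = L * fs_in = 10 * 16000 = 160000 Hz

Step 2 — Nyquist frequency of the output stream:
f_Nyq = fs_out / 2 = 160000 / 2 = 80000.0 Hz

fs_out = 160000 Hz; f_Nyquist = 80000.0 Hz


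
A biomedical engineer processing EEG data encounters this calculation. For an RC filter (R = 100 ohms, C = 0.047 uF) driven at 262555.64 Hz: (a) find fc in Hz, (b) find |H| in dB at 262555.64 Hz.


Step 1 — cutoff frequency:
fc = 1 / (2*pi*R*C)
C = 0.047 uF = 4.7e-08 F
fc = 1 / (2*pi*100*4.7e-08)
   = 33862.754 Hz

Step 2 — magnitude at f = 262555.64 Hz:
|H(f)| = 1 / sqrt(1 + (f/fc)^2)
f/fc = 262555.64 / 33862.754 = 7.753523
|H| = 1 / sqrt(1 + 60.117119) = 0.1279141
|H|_dB = 20*log10(0.1279141) = -17.86 dB

fc = 33862.754 Hz; |H(262555.64 Hz)| = -17.86 dB


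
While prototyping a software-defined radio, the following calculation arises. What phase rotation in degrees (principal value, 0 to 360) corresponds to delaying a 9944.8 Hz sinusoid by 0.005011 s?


Phase shift from frequency and time delay:
phi = 360 * f * t_delay
    = 360 * 9944.8 * 0.005011
    = 17940.02 degrees
    mod 360 = 300.02 degrees

300.02 degrees


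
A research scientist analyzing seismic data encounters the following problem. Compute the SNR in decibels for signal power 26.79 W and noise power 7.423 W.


SNR in decibels:
SNR = 10 * log10(Ps / Pn)
    = 10 * log10(26.79 / 7.423)
    = 10 * log10(3.6091)
    = 10 * 0.5574
    = 5.57 dB

5.57 dB


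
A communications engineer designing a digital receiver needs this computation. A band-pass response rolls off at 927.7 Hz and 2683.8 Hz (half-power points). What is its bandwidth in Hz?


Bandwidth is the difference of -3dB frequencies:
BW = f_high - f_low
   = 2683.8 - 927.7
   = 1756.1 Hz

1756.1 Hz


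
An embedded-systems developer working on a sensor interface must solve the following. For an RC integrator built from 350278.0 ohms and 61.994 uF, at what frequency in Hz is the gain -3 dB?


Cutoff frequency of a first-order RC filter:
fc = 1 / (2 * pi * R * C)
C = 61.994 uF = 6.1994e-05 F
fc = 1 / (2 * pi * 350278.0 * 6.1994e-05)
   = 1 / 136.44021297825
   = 0.007329 Hz

0.007329 Hz


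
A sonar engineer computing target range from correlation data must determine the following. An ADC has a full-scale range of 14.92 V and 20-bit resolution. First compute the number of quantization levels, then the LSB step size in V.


Step 1 — number of quantization levels:
L = 2^N = 2^20 = 1048576

Step 2 — LSB step size:
delta = Vfs / L
      = 14.92 / 1048576
      = 1.423e-05 V

Levels = 1048576; step size = 1.423e-05 V


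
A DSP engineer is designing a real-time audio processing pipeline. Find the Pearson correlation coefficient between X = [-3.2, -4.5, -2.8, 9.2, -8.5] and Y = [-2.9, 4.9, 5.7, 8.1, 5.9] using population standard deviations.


Pearson correlation coefficient (population):
r = cov(X,Y) / (std(X) * std(Y))
Mean X = -1.96, Mean Y = 4.34
Cov(X,Y) = 7.6344
Std(X) = 5.933161, Std(Y) = 3.77232
r = 0.3411

0.3411


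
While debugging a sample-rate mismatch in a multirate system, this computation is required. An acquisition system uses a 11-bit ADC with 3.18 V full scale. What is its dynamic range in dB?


Dynamic range from full-scale to LSB:
V_min = V_max / 2^bits = 3.18 / 2^11
DR = 20 * log10(V_max / V_min)
   = 20 * log10(2^11)
   = 20 * 11 * log10(2)
   = 66.23 dB

66.23 dB


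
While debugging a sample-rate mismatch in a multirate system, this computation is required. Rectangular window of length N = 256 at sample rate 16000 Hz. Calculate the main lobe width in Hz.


Main lobe width for a rectangular window:
Width = 2 * fs / N
      = 2 * 16000 / 256
      = 32000 / 256
      = 125.0 Hz

125.0 Hz


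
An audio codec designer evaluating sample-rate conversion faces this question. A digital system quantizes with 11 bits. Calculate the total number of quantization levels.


Number of quantization levels = 2^N
= 2^11
= 2048

2048


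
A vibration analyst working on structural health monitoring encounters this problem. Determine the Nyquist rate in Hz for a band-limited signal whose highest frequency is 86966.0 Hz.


The Nyquist rate is twice the maximum frequency component.
fs_min = 2 * fmax
      = 2 * 86966.0
      = 173932.0 Hz

173932.0


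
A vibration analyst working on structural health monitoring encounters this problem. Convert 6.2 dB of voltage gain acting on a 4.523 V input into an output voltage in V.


Output voltage from dB gain:
V_out = V_in * 10^(gain_dB / 20)
      = 4.523 * 10^(6.2 / 20)
      = 4.523 * 2.041738
      = 9.2348 V

9.2348 V


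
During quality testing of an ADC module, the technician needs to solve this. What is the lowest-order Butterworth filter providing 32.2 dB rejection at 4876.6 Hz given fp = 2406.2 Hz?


Butterworth filter order formula:
n = log10(10^(A/10) - 1) / (2 * log10(f_stop/f_pass))
10^(32.2/10) - 1 = 1658.5869
f_stop/f_pass = 4876.6 / 2406.2 = 2.0267
n = 5.2475 -> ceil = 6

6


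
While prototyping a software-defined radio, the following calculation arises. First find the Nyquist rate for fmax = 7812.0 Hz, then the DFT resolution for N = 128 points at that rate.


Step 1 — Nyquist sampling rate:
fs = 2 * fmax = 2 * 7812.0 = 15624.0 Hz

Step 2 — DFT bin spacing:
df = fs / N = 15624.0 / 128 = 122.0625 Hz

122.0625 Hz


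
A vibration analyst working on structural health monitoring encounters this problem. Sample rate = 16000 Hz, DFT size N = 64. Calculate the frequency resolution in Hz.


DFT frequency resolution:
df = fs / N
   = 16000 / 64
   = 250.0 Hz

250.0 Hz


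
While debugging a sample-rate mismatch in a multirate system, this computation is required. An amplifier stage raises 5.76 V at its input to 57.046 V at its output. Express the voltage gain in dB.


Voltage gain in dB:
G = 20 * log10(Vout / Vin)
  = 20 * log10(57.046 / 5.76)
  = 20 * log10(9.903819)
  = 20 * 0.995803
  = 19.92 dB

19.92 dB


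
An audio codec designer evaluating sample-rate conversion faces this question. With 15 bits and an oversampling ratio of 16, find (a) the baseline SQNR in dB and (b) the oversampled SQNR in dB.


Step 1 — baseline SQNR at Nyquist:
SQNR_base = 6.02*N + 1.76
          = 6.02*15 + 1.76
          = 92.06 dB

Step 2 — oversampling processing gain:
G = 10*log10(OSR) = 10*log10(16) = 12.04 dB

Step 3 — total:
SQNR_total = 92.06 + 12.04 = 104.1 dB

Base SQNR = 92.06 dB; oversampled SQNR = 104.1 dB


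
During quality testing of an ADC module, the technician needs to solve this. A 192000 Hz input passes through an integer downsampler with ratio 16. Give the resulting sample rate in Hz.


Decimation reduces the sample rate:
fs_out = fs_in / M
       = 192000 / 16
       = 12000.0 Hz

12000.0 Hz


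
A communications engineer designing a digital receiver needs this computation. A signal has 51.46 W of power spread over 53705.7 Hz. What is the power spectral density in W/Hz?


Power spectral density:
PSD = P / BW
    = 51.46 / 53705.7
    = 0.00095819 W/Hz

0.00095819 W/Hz


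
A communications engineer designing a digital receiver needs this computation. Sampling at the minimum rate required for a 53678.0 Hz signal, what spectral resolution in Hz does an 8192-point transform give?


Step 1 — Nyquist sampling rate:
fs = 2 * fmax = 2 * 53678.0 = 107356.0 Hz

Step 2 — DFT bin spacing:
df = fs / N = 107356.0 / 8192 = 13.105 Hz

13.105 Hz


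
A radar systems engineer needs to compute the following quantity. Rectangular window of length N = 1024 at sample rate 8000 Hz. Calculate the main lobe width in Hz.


Main lobe width for a rectangular window:
Width = 2 * fs / N
      = 2 * 8000 / 1024
      = 16000 / 1024
      = 15.625 Hz

15.625 Hz


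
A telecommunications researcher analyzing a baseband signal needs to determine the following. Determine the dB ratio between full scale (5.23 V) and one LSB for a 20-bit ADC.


Dynamic range from full-scale to LSB:
V_min = V_max / 2^bits = 5.23 / 2^20
DR = 20 * log10(V_max / V_min)
   = 20 * log10(2^20)
   = 20 * 20 * log10(2)
   = 120.41 dB

120.41 dB


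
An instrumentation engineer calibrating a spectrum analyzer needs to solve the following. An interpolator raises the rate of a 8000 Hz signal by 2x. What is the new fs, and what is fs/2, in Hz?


Step 1 — output sample rate after interpolation by L:
fs_out = L * fs_in = 2 * 8000 = 16000 Hz

Step 2 — Nyquist frequency of the output stream:
f_Nyq = fs_out / 2 = 16000 / 2 = 8000.0 Hz

fs_out = 16000 Hz; f_Nyquist = 8000.0 Hz


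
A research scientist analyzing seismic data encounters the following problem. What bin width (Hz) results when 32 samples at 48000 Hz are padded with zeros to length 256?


Frequency resolution after zero-padding:
N_padded = 32 * 8 = 256
df = fs / N_padded
   = 48000 / 256
   = 187.5 Hz

187.5 Hz


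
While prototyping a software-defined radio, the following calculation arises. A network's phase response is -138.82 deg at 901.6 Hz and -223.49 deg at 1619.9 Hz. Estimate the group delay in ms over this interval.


Group delay from phase difference:
tau = -d(phi)/d(omega)
d(phi) = -84.67 deg = -1.47777 rad
d(omega) = 2*pi*(1619.9 - 901.6) = 4513.212 rad/s
tau = -(-1.47777) / 4513.212
    = 0.3274 ms

0.3274 ms


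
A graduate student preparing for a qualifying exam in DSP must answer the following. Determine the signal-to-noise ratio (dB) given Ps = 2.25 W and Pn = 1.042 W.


SNR in decibels:
SNR = 10 * log10(Ps / Pn)
    = 10 * log10(2.25 / 1.042)
    = 10 * log10(2.1593)
    = 10 * 0.3343
    = 3.34 dB

3.34 dB


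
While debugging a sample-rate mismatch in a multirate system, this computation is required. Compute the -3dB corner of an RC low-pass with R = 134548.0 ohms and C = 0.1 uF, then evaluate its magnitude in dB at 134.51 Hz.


Step 1 — cutoff frequency:
fc = 1 / (2*pi*R*C)
C = 0.1 uF = 1e-07 F
fc = 1 / (2*pi*134548.0*1e-07)
   = 11.8289 Hz

Step 2 — magnitude at f = 134.51 Hz:
|H(f)| = 1 / sqrt(1 + (f/fc)^2)
f/fc = 134.51 / 11.8289 = 11.371302
|H| = 1 / sqrt(1 + 129.306509) = 0.0876026
|H|_dB = 20*log10(0.0876026) = -21.15 dB

fc = 11.8289 Hz; |H(134.51 Hz)| = -21.15 dB


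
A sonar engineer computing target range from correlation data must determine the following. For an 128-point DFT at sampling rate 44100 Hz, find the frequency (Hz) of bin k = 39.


Frequency of DFT bin k:
f_k = k * fs / N
    = 39 * 44100 / 128
    = 1719900 / 128
    = 13436.719 Hz

13436.719 Hz


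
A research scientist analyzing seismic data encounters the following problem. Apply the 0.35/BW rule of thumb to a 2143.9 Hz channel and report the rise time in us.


Rise time from bandwidth relationship:
tr = 0.35 / BW
   = 0.35 / 2143.9
   = 0.0001632538831 s
   = 163.2539 us

163.2539 us


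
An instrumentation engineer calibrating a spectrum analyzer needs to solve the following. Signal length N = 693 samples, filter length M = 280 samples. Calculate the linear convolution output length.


Linear convolution output length:
L = N + M - 1
  = 693 + 280 - 1
  = 972 samples

972


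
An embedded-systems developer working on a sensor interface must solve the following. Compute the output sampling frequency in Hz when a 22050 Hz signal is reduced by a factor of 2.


Decimation reduces the sample rate:
fs_out = fs_in / M
       = 22050 / 2
       = 11025.0 Hz

11025.0 Hz


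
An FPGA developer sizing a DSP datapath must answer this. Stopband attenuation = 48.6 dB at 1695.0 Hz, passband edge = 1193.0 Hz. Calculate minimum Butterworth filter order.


Butterworth filter order formula:
n = log10(10^(A/10) - 1) / (2 * log10(f_stop/f_pass))
10^(48.6/10) - 1 = 72442.596
f_stop/f_pass = 1695.0 / 1193.0 = 1.4208
n = 15.9313 -> ceil = 16

16


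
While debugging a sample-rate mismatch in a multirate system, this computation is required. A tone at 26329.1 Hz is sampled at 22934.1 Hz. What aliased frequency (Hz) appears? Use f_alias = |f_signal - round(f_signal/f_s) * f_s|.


Compute the nearest integer multiple of fs to the signal:
n = round(26329.1 / 22934.1) = 1
f_alias = |26329.1 - 1 * 22934.1|
        = |26329.1 - 22934.1|
        = 3395.0 Hz

3395.0


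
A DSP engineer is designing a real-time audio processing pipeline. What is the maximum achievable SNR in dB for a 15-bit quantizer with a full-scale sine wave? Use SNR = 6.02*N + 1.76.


Theoretical SNR for a full-scale sinusoid:
SNR = 6.02 * N + 1.76
    = 6.02 * 15 + 1.76
    = 90.3 + 1.76
    = 92.06 dB

92.06 dB


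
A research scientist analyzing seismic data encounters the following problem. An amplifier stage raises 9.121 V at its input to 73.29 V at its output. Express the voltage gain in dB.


Voltage gain in dB:
G = 20 * log10(Vout / Vin)
  = 20 * log10(73.29 / 9.121)
  = 20 * log10(8.035303)
  = 20 * 0.905002
  = 18.1 dB

18.1 dB


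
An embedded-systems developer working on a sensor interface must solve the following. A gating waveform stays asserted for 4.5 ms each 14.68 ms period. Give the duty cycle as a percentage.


Duty cycle as a percentage:
DC = (t_on / T) * 100
   = (4.5 / 14.68) * 100
   = 0.30654 * 100
   = 30.65 %

30.65 %
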